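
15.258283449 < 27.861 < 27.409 False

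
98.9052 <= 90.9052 False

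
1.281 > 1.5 False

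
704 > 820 False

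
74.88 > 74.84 True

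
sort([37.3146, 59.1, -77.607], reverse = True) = [59.1, 37.3146, -77.607]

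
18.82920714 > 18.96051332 False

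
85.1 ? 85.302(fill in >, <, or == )<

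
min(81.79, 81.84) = 81.79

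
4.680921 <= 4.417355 False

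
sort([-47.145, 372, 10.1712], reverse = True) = [372, 10.1712, -47.145]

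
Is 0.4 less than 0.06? No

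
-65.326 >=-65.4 True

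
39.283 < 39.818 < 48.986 True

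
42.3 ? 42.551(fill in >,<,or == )<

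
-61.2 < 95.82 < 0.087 False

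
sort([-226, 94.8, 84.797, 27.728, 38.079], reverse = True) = [94.8, 84.797, 38.079, 27.728, -226]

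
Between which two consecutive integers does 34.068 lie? 34 and 35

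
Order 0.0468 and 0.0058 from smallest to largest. 0.0058, 0.0468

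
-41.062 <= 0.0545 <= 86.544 True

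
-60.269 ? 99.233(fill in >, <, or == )<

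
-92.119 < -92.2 False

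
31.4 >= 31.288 True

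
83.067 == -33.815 False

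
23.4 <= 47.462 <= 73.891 True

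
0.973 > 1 False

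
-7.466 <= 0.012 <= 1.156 True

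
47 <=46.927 False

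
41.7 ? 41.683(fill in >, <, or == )>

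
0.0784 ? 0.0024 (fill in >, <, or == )>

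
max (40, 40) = 40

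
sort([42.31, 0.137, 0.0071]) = [0.0071, 0.137, 42.31]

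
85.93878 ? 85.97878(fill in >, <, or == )<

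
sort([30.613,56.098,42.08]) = [30.613,42.08,56.098]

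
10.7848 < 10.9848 True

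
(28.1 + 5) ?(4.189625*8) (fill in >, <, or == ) <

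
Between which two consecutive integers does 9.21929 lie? 9 and 10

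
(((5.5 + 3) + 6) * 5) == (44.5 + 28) True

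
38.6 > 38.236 True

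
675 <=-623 False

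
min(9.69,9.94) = 9.69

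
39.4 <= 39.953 True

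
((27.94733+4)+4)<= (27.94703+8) False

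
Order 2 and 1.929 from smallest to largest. 1.929, 2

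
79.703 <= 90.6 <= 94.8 True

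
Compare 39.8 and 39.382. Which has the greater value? 39.8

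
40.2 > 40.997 False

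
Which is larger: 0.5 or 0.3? 0.5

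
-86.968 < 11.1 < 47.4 True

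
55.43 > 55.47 False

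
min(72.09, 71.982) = 71.982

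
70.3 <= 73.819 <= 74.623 True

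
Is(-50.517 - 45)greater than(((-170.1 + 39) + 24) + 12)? No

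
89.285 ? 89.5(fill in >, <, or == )<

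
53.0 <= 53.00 True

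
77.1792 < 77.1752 False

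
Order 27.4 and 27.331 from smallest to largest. 27.331, 27.4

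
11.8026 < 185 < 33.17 False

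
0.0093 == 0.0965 False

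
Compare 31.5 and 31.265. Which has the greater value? 31.5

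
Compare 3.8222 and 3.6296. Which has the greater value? 3.8222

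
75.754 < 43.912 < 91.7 False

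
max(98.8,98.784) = 98.8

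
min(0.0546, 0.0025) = 0.0025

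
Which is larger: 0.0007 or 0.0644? 0.0644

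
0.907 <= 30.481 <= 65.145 True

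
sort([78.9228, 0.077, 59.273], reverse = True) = [78.9228, 59.273, 0.077]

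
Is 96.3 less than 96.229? No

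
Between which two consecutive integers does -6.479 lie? -7 and -6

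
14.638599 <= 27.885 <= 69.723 True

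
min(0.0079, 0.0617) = 0.0079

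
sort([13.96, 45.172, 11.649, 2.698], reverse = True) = [45.172, 13.96, 11.649, 2.698]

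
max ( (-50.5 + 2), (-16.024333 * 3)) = -48.072999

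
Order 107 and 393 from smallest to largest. 107, 393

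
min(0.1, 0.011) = 0.011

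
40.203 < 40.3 True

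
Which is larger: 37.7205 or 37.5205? 37.7205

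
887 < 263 False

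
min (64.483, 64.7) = 64.483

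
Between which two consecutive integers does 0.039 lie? 0 and 1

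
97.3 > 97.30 False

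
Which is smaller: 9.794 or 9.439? 9.439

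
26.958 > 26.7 True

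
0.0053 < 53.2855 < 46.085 False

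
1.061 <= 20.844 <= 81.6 True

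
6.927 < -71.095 False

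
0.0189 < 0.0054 False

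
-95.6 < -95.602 False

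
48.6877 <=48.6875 False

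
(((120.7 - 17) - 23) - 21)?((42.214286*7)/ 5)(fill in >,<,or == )>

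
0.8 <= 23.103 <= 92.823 True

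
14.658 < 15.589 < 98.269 True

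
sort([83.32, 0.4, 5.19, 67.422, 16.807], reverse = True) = [83.32, 67.422, 16.807, 5.19, 0.4]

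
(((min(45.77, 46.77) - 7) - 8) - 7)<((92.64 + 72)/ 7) False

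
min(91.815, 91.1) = 91.1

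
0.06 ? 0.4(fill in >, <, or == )<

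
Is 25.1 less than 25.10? No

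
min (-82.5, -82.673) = -82.673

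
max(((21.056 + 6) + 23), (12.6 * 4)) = 50.4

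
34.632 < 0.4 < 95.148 False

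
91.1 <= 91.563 True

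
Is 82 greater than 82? No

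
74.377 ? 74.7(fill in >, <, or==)<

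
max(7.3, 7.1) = 7.3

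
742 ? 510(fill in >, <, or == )>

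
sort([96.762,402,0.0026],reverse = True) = [402,96.762,0.0026]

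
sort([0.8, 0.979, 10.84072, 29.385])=[0.8, 0.979, 10.84072, 29.385]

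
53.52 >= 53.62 False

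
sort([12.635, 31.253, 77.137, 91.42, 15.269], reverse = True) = [91.42, 77.137, 31.253, 15.269, 12.635]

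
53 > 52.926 True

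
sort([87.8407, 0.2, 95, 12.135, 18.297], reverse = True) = [95, 87.8407, 18.297, 12.135, 0.2]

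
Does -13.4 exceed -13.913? Yes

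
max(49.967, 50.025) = 50.025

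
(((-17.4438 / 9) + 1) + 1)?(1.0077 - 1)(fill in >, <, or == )>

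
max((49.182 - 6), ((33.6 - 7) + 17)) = 43.6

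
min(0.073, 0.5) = 0.073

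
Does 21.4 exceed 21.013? Yes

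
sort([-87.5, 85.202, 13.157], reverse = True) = [85.202, 13.157, -87.5]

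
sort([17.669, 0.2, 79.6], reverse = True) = [79.6, 17.669, 0.2]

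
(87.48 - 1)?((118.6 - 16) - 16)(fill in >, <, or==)<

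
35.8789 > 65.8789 False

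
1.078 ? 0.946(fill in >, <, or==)>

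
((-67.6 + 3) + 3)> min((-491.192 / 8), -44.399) False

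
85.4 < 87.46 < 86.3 False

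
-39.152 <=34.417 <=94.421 True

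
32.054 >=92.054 False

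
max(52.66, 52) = 52.66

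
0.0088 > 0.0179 False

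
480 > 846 False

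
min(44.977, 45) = 44.977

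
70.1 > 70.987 False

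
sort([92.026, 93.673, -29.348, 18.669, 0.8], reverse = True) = [93.673, 92.026, 18.669, 0.8, -29.348]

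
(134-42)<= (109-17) True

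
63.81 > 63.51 True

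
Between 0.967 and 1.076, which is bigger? 1.076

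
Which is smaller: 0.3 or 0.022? 0.022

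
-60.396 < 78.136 True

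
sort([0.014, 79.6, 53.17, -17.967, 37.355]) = [-17.967, 0.014, 37.355, 53.17, 79.6]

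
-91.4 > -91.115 False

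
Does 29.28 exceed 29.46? No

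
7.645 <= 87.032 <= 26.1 False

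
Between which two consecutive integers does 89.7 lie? 89 and 90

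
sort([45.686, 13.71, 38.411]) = [13.71, 38.411, 45.686]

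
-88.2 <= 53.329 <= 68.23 True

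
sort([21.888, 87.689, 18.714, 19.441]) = [18.714, 19.441, 21.888, 87.689]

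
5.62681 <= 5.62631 False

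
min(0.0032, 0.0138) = 0.0032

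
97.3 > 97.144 True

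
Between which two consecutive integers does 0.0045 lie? 0 and 1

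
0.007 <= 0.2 True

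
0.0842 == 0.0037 False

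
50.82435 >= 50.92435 False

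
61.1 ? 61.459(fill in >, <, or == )<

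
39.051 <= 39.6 True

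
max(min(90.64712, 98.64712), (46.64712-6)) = 90.64712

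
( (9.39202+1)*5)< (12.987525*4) False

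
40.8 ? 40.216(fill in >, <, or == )>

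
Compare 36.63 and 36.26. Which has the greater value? 36.63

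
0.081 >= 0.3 False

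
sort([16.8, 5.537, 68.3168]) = [5.537, 16.8, 68.3168]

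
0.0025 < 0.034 True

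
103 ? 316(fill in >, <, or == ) <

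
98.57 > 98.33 True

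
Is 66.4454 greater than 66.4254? Yes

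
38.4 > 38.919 False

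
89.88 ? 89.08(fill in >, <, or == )>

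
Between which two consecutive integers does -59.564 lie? -60 and -59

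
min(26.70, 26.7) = 26.70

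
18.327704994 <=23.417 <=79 True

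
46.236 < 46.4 True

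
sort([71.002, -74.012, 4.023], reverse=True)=[71.002, 4.023, -74.012]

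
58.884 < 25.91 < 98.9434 False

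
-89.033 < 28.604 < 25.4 False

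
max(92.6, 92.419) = 92.6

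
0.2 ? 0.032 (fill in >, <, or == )>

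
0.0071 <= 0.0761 True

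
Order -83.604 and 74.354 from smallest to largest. -83.604, 74.354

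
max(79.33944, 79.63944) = 79.63944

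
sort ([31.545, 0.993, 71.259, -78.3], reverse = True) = [71.259, 31.545, 0.993, -78.3]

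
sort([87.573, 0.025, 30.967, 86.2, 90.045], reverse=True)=[90.045, 87.573, 86.2, 30.967, 0.025]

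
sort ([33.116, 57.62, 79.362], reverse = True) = [79.362, 57.62, 33.116]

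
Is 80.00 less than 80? No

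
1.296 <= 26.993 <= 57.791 True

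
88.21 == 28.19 False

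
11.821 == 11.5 False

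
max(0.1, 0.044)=0.1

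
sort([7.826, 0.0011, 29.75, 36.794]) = [0.0011, 7.826, 29.75, 36.794]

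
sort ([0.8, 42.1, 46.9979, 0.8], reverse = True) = [46.9979, 42.1, 0.8, 0.8]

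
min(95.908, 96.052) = 95.908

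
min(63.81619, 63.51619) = 63.51619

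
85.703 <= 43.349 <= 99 False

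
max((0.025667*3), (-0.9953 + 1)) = 0.077001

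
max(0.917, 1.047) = 1.047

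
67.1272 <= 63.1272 False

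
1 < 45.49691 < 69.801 True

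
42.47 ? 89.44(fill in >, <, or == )<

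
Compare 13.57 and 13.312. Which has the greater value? 13.57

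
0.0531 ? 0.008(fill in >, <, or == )>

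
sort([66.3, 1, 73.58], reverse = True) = [73.58, 66.3, 1]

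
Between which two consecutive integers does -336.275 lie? -337 and -336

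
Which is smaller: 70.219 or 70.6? 70.219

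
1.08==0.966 False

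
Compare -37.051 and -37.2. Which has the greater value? -37.051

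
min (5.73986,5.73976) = 5.73976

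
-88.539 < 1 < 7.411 True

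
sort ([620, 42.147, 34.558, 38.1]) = [34.558, 38.1, 42.147, 620]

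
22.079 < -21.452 False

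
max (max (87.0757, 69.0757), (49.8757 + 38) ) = 87.8757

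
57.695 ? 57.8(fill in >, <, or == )<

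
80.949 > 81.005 False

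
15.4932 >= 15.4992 False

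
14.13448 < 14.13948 True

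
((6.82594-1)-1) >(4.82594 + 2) False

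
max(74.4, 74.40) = 74.40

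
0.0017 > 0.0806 False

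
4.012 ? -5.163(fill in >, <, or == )>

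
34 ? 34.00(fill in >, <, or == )==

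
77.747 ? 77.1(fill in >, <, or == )>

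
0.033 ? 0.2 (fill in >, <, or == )<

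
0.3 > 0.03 True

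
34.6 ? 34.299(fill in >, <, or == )>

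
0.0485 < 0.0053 False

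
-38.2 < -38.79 False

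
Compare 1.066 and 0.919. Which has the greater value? 1.066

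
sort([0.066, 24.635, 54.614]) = [0.066, 24.635, 54.614]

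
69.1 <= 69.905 True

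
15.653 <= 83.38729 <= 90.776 True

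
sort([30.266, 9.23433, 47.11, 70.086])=[9.23433, 30.266, 47.11, 70.086]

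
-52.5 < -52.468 True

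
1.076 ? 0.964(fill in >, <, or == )>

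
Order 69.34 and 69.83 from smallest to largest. 69.34, 69.83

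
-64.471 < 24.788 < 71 True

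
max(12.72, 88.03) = 88.03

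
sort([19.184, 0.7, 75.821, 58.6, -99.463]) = [-99.463, 0.7, 19.184, 58.6, 75.821]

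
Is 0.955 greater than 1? No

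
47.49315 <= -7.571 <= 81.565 False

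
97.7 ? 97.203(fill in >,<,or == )>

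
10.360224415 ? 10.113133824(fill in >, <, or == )>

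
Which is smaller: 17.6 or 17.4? 17.4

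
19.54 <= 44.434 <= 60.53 True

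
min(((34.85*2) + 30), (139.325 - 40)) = 99.325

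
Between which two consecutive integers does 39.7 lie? 39 and 40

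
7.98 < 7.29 False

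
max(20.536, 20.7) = 20.7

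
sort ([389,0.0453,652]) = [0.0453,389,652]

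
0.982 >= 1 False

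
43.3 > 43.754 False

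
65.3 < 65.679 True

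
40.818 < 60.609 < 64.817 True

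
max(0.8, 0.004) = 0.8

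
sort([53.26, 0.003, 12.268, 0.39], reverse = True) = [53.26, 12.268, 0.39, 0.003]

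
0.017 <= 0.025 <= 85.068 True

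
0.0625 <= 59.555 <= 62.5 True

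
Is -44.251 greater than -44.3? Yes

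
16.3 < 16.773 True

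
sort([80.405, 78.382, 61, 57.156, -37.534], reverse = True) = [80.405, 78.382, 61, 57.156, -37.534]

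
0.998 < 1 True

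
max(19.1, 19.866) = 19.866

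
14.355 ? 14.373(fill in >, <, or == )<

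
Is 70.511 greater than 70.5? Yes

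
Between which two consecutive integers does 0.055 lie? 0 and 1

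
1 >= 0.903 True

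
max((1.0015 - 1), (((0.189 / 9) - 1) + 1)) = 0.021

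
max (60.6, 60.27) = 60.6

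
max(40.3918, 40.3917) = 40.3918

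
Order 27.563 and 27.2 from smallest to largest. 27.2, 27.563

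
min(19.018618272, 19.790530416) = 19.018618272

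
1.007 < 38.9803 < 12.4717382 False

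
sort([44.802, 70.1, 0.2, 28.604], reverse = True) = [70.1, 44.802, 28.604, 0.2]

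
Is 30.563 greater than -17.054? Yes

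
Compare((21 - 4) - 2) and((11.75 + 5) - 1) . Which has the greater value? ((11.75 + 5) - 1)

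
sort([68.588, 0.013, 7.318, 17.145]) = [0.013, 7.318, 17.145, 68.588]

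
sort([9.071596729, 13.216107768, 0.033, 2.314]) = [0.033, 2.314, 9.071596729, 13.216107768]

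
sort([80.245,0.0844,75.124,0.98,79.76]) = [0.0844,0.98,75.124,79.76,80.245]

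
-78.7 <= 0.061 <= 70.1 True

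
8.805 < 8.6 False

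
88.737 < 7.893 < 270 False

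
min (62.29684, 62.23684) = 62.23684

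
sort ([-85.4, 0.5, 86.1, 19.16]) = [-85.4, 0.5, 19.16, 86.1]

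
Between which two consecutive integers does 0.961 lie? 0 and 1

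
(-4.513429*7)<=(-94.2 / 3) True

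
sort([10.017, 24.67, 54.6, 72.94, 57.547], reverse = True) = [72.94, 57.547, 54.6, 24.67, 10.017]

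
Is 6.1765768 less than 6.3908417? Yes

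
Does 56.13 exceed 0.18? Yes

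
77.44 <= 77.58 True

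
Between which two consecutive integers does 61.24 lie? 61 and 62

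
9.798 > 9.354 True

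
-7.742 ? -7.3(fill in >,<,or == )<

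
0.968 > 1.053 False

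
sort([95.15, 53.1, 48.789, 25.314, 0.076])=[0.076, 25.314, 48.789, 53.1, 95.15]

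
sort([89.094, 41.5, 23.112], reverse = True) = [89.094, 41.5, 23.112]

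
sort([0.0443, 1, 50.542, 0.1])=[0.0443, 0.1, 1, 50.542]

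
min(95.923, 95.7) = 95.7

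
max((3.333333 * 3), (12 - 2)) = 10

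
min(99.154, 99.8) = 99.154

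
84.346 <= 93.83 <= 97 True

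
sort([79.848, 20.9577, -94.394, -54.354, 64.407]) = [-94.394, -54.354, 20.9577, 64.407, 79.848]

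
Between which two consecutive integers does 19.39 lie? 19 and 20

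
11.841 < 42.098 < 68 True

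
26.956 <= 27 True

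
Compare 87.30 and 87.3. They are equal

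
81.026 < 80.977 False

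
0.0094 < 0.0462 True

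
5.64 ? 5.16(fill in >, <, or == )>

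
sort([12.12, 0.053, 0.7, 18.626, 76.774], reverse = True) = [76.774, 18.626, 12.12, 0.7, 0.053]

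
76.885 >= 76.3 True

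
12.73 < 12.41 False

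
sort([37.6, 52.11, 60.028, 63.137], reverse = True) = [63.137, 60.028, 52.11, 37.6]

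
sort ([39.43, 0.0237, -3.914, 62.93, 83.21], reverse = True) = [83.21, 62.93, 39.43, 0.0237, -3.914]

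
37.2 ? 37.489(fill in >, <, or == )<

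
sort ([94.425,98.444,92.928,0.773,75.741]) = [0.773,75.741,92.928,94.425,98.444]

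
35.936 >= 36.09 False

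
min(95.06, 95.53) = 95.06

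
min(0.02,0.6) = 0.02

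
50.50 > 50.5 False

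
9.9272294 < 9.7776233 False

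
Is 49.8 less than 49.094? No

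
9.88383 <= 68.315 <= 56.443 False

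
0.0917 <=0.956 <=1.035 True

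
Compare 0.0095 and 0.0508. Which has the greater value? 0.0508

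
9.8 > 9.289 True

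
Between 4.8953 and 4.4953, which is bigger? 4.8953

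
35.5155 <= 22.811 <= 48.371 False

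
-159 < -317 False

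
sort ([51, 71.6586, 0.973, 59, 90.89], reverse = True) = [90.89, 71.6586, 59, 51, 0.973]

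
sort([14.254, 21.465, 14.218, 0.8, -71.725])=[-71.725, 0.8, 14.218, 14.254, 21.465]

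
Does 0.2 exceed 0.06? Yes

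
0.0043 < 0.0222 True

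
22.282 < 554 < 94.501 False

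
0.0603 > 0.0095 True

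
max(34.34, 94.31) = 94.31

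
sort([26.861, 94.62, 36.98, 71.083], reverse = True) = [94.62, 71.083, 36.98, 26.861]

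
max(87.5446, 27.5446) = 87.5446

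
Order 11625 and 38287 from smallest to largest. 11625, 38287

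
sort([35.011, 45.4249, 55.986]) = [35.011, 45.4249, 55.986]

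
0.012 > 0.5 False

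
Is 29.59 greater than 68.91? No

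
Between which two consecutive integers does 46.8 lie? 46 and 47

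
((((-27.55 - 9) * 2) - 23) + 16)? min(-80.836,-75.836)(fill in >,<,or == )>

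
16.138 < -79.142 False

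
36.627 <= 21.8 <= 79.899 False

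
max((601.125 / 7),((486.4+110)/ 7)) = 85.875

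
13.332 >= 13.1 True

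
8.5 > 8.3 True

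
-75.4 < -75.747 False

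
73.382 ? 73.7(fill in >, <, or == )<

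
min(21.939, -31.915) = -31.915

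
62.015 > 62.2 False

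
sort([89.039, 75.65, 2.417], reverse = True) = [89.039, 75.65, 2.417]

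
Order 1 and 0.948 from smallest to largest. 0.948, 1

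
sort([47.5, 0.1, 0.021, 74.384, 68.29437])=[0.021, 0.1, 47.5, 68.29437, 74.384]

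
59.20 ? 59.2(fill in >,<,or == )==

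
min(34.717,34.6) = 34.6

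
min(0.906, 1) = 0.906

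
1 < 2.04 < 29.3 True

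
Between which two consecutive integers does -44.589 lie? -45 and -44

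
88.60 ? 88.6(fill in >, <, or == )==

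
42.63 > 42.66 False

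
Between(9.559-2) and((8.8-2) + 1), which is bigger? ((8.8-2) + 1)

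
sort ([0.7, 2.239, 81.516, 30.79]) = [0.7, 2.239, 30.79, 81.516]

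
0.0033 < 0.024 True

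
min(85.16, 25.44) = 25.44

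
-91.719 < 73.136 True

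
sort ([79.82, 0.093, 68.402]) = [0.093, 68.402, 79.82]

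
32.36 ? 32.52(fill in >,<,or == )<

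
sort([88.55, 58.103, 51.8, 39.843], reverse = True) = [88.55, 58.103, 51.8, 39.843]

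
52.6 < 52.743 True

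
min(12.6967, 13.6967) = 12.6967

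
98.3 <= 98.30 True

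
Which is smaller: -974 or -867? -974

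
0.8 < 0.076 False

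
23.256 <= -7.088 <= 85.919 False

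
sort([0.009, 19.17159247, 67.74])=[0.009, 19.17159247, 67.74]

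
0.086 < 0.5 True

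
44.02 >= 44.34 False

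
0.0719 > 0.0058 True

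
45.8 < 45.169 False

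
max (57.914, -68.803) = 57.914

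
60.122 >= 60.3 False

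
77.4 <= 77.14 False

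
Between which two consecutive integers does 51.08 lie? 51 and 52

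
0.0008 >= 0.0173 False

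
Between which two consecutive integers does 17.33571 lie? 17 and 18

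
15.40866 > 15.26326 True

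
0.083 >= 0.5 False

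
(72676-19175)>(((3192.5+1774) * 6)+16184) True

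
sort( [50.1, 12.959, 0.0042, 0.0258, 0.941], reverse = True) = [50.1, 12.959, 0.941, 0.0258, 0.0042]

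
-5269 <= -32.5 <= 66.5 True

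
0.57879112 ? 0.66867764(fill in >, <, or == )<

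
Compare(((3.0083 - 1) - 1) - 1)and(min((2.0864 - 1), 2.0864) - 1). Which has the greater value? (min((2.0864 - 1), 2.0864) - 1)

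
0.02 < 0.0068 False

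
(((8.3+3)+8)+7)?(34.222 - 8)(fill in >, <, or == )>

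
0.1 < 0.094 False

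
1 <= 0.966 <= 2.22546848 False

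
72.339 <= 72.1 False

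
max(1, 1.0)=1.0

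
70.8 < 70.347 False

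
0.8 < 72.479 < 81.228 True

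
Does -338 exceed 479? No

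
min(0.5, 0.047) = 0.047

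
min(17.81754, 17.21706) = 17.21706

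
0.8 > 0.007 True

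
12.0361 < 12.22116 True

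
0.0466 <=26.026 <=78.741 True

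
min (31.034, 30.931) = 30.931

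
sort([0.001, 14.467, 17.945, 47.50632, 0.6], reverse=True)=[47.50632, 17.945, 14.467, 0.6, 0.001]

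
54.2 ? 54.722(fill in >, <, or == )<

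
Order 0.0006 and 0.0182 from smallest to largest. 0.0006, 0.0182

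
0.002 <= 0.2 True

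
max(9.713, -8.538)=9.713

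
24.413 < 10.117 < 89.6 False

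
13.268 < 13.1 False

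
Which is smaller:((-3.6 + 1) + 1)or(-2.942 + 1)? (-2.942 + 1)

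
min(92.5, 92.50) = 92.5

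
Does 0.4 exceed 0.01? Yes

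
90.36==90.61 False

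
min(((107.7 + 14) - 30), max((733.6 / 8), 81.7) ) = 91.7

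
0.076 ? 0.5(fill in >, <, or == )<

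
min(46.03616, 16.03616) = 16.03616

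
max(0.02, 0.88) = 0.88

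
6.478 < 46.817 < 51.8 True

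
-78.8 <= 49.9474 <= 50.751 True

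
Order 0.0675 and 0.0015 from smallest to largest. 0.0015, 0.0675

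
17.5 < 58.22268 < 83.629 True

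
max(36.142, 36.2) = 36.2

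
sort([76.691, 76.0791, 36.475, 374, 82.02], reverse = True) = [374, 82.02, 76.691, 76.0791, 36.475]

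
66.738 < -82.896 False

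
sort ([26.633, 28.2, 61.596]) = [26.633, 28.2, 61.596]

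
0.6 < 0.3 False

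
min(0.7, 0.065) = 0.065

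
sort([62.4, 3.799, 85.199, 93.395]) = [3.799, 62.4, 85.199, 93.395]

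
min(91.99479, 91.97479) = 91.97479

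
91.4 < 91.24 False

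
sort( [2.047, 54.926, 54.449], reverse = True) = [54.926, 54.449, 2.047]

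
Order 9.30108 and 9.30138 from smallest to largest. 9.30108,9.30138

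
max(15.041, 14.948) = 15.041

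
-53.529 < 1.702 True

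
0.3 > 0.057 True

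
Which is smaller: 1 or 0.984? 0.984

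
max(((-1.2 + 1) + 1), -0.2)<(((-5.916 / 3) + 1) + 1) False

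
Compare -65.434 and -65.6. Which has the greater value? -65.434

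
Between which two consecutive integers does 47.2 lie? 47 and 48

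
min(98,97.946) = 97.946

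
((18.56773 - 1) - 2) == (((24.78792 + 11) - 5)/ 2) False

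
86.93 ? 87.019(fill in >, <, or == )<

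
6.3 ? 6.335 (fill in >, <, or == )<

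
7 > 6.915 True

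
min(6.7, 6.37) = 6.37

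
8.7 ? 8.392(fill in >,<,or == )>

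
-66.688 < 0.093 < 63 True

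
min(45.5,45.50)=45.5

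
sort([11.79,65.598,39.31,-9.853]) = [-9.853,11.79,39.31,65.598]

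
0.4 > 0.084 True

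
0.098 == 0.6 False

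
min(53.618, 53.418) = 53.418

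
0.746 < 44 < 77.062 True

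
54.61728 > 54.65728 False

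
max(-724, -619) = -619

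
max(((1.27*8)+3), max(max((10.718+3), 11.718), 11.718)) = 13.718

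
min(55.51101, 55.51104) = 55.51101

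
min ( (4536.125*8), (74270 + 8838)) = 36289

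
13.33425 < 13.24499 False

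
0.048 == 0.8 False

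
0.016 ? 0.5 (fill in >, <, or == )<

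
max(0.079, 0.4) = 0.4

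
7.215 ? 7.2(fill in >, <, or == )>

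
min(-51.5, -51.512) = -51.512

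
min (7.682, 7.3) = 7.3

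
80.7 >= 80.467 True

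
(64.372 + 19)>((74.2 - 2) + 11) True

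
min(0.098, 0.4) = 0.098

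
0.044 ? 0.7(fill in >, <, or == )<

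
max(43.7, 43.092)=43.7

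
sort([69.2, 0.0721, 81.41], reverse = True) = [81.41, 69.2, 0.0721]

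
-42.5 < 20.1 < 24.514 True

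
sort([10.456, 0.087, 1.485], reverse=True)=[10.456, 1.485, 0.087]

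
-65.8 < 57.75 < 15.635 False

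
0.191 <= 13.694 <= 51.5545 True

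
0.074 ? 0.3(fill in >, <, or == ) <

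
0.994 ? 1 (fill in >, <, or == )<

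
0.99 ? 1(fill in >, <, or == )<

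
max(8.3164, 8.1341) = 8.3164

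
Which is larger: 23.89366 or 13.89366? 23.89366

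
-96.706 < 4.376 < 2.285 False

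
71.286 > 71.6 False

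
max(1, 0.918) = 1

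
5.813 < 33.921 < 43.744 True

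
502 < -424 False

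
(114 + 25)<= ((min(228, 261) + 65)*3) True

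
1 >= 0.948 True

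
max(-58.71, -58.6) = -58.6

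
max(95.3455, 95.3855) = 95.3855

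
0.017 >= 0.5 False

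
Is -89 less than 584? Yes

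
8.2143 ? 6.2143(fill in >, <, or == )>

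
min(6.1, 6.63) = 6.1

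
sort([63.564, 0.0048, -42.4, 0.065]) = [-42.4, 0.0048, 0.065, 63.564]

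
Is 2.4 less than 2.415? Yes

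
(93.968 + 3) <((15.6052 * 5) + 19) True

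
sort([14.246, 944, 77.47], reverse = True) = [944, 77.47, 14.246]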